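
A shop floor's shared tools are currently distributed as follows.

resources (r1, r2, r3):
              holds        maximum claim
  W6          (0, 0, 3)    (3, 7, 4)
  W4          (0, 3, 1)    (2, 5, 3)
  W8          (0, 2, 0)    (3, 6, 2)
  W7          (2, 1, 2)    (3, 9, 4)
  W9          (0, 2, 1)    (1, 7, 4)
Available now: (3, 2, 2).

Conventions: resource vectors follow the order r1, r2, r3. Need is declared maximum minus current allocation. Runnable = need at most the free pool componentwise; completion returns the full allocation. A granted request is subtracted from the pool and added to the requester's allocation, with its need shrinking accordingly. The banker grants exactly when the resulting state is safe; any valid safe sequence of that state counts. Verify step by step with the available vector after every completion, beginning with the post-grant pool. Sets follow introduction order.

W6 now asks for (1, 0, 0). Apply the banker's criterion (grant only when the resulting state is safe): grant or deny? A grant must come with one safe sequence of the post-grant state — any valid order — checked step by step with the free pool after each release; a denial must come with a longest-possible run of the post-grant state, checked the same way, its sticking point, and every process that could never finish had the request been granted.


GRANT. The post-grant state is safe; one safe sequence: W4, W9, W6, W8, W7.
Key observation: post-grant, (2, 2, 2) remains, and an order beginning with W4 completes everyone.
Step-by-step check of the post-grant state:
  pool = (2, 2, 2)
  W4: need (2, 2, 2) fits (2, 2, 2); releases (0, 3, 1), pool now (2, 5, 3)
  W9: need (1, 5, 3) fits (2, 5, 3); releases (0, 2, 1), pool now (2, 7, 4)
  W6: need (2, 7, 1) fits (2, 7, 4); releases (1, 0, 3), pool now (3, 7, 7)
  W8: need (3, 4, 2) fits (3, 7, 7); releases (0, 2, 0), pool now (3, 9, 7)
  W7: need (1, 8, 2) fits (3, 9, 7); releases (2, 1, 2), pool now (5, 10, 9)


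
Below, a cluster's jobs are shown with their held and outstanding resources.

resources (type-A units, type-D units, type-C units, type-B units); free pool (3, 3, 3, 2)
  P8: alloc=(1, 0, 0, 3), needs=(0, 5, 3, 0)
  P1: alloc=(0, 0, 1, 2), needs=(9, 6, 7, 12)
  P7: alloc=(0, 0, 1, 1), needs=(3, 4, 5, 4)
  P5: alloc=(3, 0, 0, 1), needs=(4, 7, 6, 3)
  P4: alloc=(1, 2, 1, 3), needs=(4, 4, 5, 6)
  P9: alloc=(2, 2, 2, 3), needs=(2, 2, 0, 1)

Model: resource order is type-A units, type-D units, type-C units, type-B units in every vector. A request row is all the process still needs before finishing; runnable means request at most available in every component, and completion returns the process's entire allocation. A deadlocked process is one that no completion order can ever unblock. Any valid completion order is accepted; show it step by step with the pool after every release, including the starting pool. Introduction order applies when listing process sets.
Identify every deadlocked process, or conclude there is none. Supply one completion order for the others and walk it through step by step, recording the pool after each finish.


Nothing here is deadlocked.
Key observation: no deadlock: P9 fits now, and the freed resources carry the rest through.
A valid finishing order for the others: P9, P7, P4, P5, P8, P1. Verifying each step:
  pool = (3, 3, 3, 2)
  P9 needs (2, 2, 0, 1) <= (3, 3, 3, 2) -> finishes; pool += (2, 2, 2, 3) = (5, 5, 5, 5)
  P7 needs (3, 4, 5, 4) <= (5, 5, 5, 5) -> finishes; pool += (0, 0, 1, 1) = (5, 5, 6, 6)
  P4 needs (4, 4, 5, 6) <= (5, 5, 6, 6) -> finishes; pool += (1, 2, 1, 3) = (6, 7, 7, 9)
  P5 needs (4, 7, 6, 3) <= (6, 7, 7, 9) -> finishes; pool += (3, 0, 0, 1) = (9, 7, 7, 10)
  P8 needs (0, 5, 3, 0) <= (9, 7, 7, 10) -> finishes; pool += (1, 0, 0, 3) = (10, 7, 7, 13)
  P1 needs (9, 6, 7, 12) <= (10, 7, 7, 13) -> finishes; pool += (0, 0, 1, 2) = (10, 7, 8, 15)


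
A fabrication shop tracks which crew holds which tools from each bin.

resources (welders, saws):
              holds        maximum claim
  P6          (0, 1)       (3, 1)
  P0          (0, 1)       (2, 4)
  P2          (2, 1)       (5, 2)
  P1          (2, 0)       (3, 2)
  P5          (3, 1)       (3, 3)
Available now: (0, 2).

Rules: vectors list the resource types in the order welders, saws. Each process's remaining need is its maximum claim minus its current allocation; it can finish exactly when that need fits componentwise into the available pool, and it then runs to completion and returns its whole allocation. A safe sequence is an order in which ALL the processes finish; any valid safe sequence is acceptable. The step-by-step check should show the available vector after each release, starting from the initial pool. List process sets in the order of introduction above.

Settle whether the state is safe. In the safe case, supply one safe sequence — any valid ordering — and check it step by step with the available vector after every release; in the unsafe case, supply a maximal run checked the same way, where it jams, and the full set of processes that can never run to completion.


SAFE — a valid safe sequence is P5, P0, P2, P6, P1.
Key observation: P5 is the earliest step where a requested resource binds exactly: need (0, 2), pool (0, 2) at its turn.
Check, step by step:
  pool = (0, 2)
  P5 needs (0, 2) <= (0, 2) -> finishes; pool += (3, 1) = (3, 3)
  P0 needs (2, 3) <= (3, 3) -> finishes; pool += (0, 1) = (3, 4)
  P2 needs (3, 1) <= (3, 4) -> finishes; pool += (2, 1) = (5, 5)
  P6 needs (3, 0) <= (5, 5) -> finishes; pool += (0, 1) = (5, 6)
  P1 needs (1, 2) <= (5, 6) -> finishes; pool += (2, 0) = (7, 6)


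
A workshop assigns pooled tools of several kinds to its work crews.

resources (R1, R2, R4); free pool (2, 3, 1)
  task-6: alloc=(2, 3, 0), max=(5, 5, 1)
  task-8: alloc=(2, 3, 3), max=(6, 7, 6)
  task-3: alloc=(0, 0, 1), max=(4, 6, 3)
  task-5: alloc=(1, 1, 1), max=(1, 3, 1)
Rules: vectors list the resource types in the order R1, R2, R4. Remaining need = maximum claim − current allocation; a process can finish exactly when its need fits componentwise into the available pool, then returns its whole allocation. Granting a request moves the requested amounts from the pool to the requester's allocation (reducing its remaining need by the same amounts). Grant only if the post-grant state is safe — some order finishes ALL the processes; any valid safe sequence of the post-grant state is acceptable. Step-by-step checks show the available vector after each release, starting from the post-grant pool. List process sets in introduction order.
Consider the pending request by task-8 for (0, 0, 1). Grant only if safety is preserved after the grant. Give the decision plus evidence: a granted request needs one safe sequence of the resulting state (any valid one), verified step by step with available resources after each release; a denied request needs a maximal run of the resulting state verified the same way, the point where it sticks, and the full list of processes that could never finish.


DENY — the pretend-granted state is unsafe.
Key observation: R4 is the bottleneck — with task-5, task-6 done the pool holds (5, 7, 1), short of every remaining need.
On the post-grant state, task-5, task-6 is a maximal run — nothing extends it. Walking it through:
  pool = (2, 3, 0)
  task-5 needs (0, 2, 0) <= (2, 3, 0) -> finishes; pool += (1, 1, 1) = (3, 4, 1)
  task-6 needs (3, 2, 1) <= (3, 4, 1) -> finishes; pool += (2, 3, 0) = (5, 7, 1)
  task-8 still needs (4, 4, 2) but only (5, 7, 1) is free — short on R4
  task-3 still needs (4, 6, 2) but only (5, 7, 1) is free — short on R4
Had the request been granted, task-8 and task-3 could never finish.


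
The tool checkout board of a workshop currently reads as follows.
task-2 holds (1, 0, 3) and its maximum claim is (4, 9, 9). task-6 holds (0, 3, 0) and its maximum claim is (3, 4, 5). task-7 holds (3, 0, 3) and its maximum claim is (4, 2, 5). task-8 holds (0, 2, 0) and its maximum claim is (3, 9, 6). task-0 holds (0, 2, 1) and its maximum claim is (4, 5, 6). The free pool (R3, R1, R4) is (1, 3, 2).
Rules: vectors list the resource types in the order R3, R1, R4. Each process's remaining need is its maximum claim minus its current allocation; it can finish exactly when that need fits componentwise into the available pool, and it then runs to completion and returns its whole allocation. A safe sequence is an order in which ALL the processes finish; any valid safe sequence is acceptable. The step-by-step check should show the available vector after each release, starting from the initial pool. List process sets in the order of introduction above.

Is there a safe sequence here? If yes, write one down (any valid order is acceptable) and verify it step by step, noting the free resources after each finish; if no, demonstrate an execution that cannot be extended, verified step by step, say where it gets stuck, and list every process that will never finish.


The state is SAFE; one workable sequence: task-7, task-6, task-0, task-8, task-2.
Key observation: at task-7 the run first touches a limit — (1, 2, 2) against (1, 3, 2), exact on a resource it actually requests.
Step-by-step check:
  pool = (1, 3, 2)
  task-7: need (1, 2, 2) fits (1, 3, 2); releases (3, 0, 3), pool now (4, 3, 5)
  task-6: need (3, 1, 5) fits (4, 3, 5); releases (0, 3, 0), pool now (4, 6, 5)
  task-0: need (4, 3, 5) fits (4, 6, 5); releases (0, 2, 1), pool now (4, 8, 6)
  task-8: need (3, 7, 6) fits (4, 8, 6); releases (0, 2, 0), pool now (4, 10, 6)
  task-2: need (3, 9, 6) fits (4, 10, 6); releases (1, 0, 3), pool now (5, 10, 9)


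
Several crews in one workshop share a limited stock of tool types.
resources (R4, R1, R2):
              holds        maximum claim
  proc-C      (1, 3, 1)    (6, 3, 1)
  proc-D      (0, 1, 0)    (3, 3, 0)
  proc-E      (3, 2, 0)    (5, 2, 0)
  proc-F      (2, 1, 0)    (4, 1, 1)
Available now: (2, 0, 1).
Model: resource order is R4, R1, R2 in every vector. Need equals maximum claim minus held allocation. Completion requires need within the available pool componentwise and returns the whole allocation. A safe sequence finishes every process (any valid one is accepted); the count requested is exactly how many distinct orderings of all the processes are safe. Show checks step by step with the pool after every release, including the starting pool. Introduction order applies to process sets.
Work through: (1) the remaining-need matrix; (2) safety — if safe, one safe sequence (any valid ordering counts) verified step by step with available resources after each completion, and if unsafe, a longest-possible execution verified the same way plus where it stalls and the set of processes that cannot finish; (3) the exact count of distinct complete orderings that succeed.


(1) Need matrix, components ordered R4, R1, R2:
  proc-C: (5, 0, 0)
  proc-D: (3, 2, 0)
  proc-E: (2, 0, 0)
  proc-F: (2, 0, 1)
(2) SAFE. One safe sequence: proc-E, proc-F, proc-D, proc-C.
Key observation: proc-E marks the first exact bind of the order: its need (2, 0, 0) fits the free (2, 0, 1) with zero slack on a requested resource.
Verifying each step:
  pool = (2, 0, 1)
  proc-E: need (2, 0, 0) fits (2, 0, 1); releases (3, 2, 0), pool now (5, 2, 1)
  proc-F: need (2, 0, 1) fits (5, 2, 1); releases (2, 1, 0), pool now (7, 3, 1)
  proc-D: need (3, 2, 0) fits (7, 3, 1); releases (0, 1, 0), pool now (7, 4, 1)
  proc-C: need (5, 0, 0) fits (7, 4, 1); releases (1, 3, 1), pool now (8, 7, 2)
(3) Precisely 8 of the possible complete orderings are safe sequences.


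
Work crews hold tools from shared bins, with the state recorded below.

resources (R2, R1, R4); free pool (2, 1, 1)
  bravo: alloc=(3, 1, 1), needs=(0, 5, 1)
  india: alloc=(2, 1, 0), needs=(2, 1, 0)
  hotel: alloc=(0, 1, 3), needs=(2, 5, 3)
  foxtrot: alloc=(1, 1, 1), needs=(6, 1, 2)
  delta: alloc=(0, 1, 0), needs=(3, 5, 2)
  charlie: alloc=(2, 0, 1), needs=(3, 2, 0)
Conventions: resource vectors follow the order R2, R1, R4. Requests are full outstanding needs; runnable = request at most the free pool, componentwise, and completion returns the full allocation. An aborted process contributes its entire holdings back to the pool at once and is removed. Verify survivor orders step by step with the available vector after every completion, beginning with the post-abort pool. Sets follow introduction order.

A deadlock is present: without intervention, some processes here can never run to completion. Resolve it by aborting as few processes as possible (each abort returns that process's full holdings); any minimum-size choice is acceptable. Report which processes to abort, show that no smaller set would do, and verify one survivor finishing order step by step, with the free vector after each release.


The answer: abort hotel and delta.
Key observation: aborting hotel and delta returns (0, 2, 3), and bravo — hopeless before — runs at step 4 with the returned capacity in the pool.
No one abort is enough; case by case: bravo alone leaves hotel blocked (short on R1); india alone leaves bravo blocked (short on R1); hotel alone leaves bravo blocked (short on R1); foxtrot alone leaves bravo blocked (short on R1); delta alone leaves bravo blocked (short on R1); charlie alone leaves bravo blocked (short on R1).
The survivors complete as india, charlie, foxtrot, bravo. Check, step by step (starting from the post-abort pool):
  pool = (2, 3, 4)
  india needs (2, 1, 0) <= (2, 3, 4) -> finishes; pool += (2, 1, 0) = (4, 4, 4)
  charlie needs (3, 2, 0) <= (4, 4, 4) -> finishes; pool += (2, 0, 1) = (6, 4, 5)
  foxtrot needs (6, 1, 2) <= (6, 4, 5) -> finishes; pool += (1, 1, 1) = (7, 5, 6)
  bravo needs (0, 5, 1) <= (7, 5, 6) -> finishes; pool += (3, 1, 1) = (10, 6, 7)


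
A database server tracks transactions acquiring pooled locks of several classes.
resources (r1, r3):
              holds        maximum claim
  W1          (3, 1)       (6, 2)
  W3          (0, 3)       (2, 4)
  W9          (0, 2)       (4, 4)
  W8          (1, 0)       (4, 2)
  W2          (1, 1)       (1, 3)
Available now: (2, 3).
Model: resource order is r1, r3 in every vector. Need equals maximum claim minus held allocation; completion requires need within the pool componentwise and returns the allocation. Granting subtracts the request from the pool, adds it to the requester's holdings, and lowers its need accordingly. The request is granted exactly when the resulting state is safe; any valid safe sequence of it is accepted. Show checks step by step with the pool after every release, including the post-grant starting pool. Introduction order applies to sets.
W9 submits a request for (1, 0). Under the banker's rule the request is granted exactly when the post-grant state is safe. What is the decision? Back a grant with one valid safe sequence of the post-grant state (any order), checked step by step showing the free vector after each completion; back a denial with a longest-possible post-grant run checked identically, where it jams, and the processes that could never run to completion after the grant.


DENY — the pretend-granted state is unsafe.
Key observation: r1 is the bottleneck — with W2, W3 done the pool holds (2, 7), short of every remaining need.
On the post-grant state, W2, W3 is a maximal run — nothing extends it. Verifying each step:
  pool = (1, 3)
  W2 needs (0, 2) <= (1, 3) -> finishes; pool += (1, 1) = (2, 4)
  W3 needs (2, 1) <= (2, 4) -> finishes; pool += (0, 3) = (2, 7)
  blocked: W1 wants (3, 1), pool (2, 7) — not enough r1
  blocked: W9 wants (3, 2), pool (2, 7) — not enough r1
  blocked: W8 wants (3, 2), pool (2, 7) — not enough r1
Had the request been granted, W1, W9 and W8 could never finish.


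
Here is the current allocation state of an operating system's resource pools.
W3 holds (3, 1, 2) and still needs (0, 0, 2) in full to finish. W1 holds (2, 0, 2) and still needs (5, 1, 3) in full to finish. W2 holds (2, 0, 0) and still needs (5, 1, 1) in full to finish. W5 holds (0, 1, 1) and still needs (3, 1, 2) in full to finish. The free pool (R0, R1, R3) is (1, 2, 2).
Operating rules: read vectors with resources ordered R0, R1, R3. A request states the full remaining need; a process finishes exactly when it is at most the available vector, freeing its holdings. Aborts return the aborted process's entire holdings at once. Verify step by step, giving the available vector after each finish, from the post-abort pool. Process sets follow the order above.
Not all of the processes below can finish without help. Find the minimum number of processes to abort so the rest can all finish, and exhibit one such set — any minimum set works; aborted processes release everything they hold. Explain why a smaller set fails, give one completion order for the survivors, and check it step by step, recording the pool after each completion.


Abort W2.
Key observation: the deadlocked W1 becomes finishable only because W2 released (2, 0, 0); it completes at step 3 below.
Minimality: the empty abort set fails — the state is deadlocked as it stands.
Survivors finish in the order: W3, W5, W1. Walking it through (pool after the aborts first):
  pool = (3, 2, 2)
  W3 needs (0, 0, 2) <= (3, 2, 2) -> finishes; pool += (3, 1, 2) = (6, 3, 4)
  W5 needs (3, 1, 2) <= (6, 3, 4) -> finishes; pool += (0, 1, 1) = (6, 4, 5)
  W1 needs (5, 1, 3) <= (6, 4, 5) -> finishes; pool += (2, 0, 2) = (8, 4, 7)


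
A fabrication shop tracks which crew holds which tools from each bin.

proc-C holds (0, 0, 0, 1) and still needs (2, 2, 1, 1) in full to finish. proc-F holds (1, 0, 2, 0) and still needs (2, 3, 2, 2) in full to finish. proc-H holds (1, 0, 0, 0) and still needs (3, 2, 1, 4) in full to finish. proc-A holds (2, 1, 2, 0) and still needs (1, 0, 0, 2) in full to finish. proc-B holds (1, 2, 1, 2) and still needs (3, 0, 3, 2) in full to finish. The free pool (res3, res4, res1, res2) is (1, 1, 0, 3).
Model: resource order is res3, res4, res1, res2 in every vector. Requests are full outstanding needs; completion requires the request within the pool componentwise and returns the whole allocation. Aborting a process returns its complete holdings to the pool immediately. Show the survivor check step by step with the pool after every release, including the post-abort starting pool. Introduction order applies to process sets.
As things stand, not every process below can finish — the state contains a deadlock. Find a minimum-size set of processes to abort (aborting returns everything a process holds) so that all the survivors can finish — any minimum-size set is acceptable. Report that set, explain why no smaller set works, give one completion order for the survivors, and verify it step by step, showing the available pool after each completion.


Minimum abort set: proc-F.
Key observation: no ordering could ever have run proc-B before the abort of proc-F; with (1, 0, 2, 0) back in the pool it fits at step 4.
Why nothing smaller works: aborting no one leaves the state deadlocked as given.
The survivors complete as proc-A, proc-C, proc-H, proc-B. Verifying each step (starting from the post-abort pool):
  pool = (2, 1, 2, 3)
  proc-A needs (1, 0, 0, 2) <= (2, 1, 2, 3) -> finishes; pool += (2, 1, 2, 0) = (4, 2, 4, 3)
  proc-C needs (2, 2, 1, 1) <= (4, 2, 4, 3) -> finishes; pool += (0, 0, 0, 1) = (4, 2, 4, 4)
  proc-H needs (3, 2, 1, 4) <= (4, 2, 4, 4) -> finishes; pool += (1, 0, 0, 0) = (5, 2, 4, 4)
  proc-B needs (3, 0, 3, 2) <= (5, 2, 4, 4) -> finishes; pool += (1, 2, 1, 2) = (6, 4, 5, 6)


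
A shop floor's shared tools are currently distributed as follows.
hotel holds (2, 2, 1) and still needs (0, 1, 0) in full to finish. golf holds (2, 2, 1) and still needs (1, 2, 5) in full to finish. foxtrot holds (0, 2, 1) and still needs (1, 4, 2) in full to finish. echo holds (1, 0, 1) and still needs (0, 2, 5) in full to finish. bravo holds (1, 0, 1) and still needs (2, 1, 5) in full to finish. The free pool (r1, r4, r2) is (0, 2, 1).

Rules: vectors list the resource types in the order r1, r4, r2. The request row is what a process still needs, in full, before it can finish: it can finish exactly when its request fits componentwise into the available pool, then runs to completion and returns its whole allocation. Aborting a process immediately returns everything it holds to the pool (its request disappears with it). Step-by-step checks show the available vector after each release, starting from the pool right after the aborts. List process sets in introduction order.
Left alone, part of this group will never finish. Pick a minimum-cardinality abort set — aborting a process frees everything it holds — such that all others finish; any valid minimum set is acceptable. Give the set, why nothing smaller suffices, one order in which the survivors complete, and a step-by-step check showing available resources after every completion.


Minimum abort set: golf and bravo.
Key observation: echo was stuck for good until golf and bravo gave back (3, 2, 2); in the order shown it finishes at step 3.
Minimality, checking each single-abort alternative: hotel alone leaves golf blocked (short on r2); golf alone leaves echo blocked (short on r2); foxtrot alone leaves golf blocked (short on r2); echo alone leaves golf blocked (short on r2); bravo alone leaves golf blocked (short on r2).
Survivors finish in the order: foxtrot, hotel, echo. Verifying each step (pool after the aborts first):
  pool = (3, 4, 3)
  foxtrot: need (1, 4, 2) fits (3, 4, 3); releases (0, 2, 1), pool now (3, 6, 4)
  hotel: need (0, 1, 0) fits (3, 6, 4); releases (2, 2, 1), pool now (5, 8, 5)
  echo: need (0, 2, 5) fits (5, 8, 5); releases (1, 0, 1), pool now (6, 8, 6)


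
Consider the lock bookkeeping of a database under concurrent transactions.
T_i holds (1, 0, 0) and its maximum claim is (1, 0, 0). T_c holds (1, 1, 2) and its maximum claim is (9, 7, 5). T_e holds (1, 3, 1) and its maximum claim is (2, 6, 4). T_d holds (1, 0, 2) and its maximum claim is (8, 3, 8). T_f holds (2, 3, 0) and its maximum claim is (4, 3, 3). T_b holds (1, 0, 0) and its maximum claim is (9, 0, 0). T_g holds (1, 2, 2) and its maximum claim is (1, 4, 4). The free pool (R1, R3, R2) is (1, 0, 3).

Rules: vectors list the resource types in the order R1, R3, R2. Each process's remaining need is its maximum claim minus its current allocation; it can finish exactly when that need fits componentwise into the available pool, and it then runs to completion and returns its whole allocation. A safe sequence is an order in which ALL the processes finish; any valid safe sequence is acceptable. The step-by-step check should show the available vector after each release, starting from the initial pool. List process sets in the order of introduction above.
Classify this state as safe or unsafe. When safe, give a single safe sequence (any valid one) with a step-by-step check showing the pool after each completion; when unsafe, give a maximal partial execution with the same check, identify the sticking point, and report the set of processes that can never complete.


The state is UNSAFE.
Key observation: even finishing T_i, T_f, T_g, T_e leaves just (6, 8, 6) free — too little R1 for any of the remaining processes.
Going as far as possible: T_i, T_f, T_g, T_e; after that, nothing fits. Walking it through:
  pool = (1, 0, 3)
  run T_i (needs (0, 0, 0), free (1, 0, 3)); after release of (1, 0, 0) the pool is (2, 0, 3)
  run T_f (needs (2, 0, 3), free (2, 0, 3)); after release of (2, 3, 0) the pool is (4, 3, 3)
  run T_g (needs (0, 2, 2), free (4, 3, 3)); after release of (1, 2, 2) the pool is (5, 5, 5)
  run T_e (needs (1, 3, 3), free (5, 5, 5)); after release of (1, 3, 1) the pool is (6, 8, 6)
  blocked: T_c wants (8, 6, 3), pool (6, 8, 6) — not enough R1
  blocked: T_d wants (7, 3, 6), pool (6, 8, 6) — not enough R1
  blocked: T_b wants (8, 0, 0), pool (6, 8, 6) — not enough R1
Never able to finish: T_c, T_d and T_b.


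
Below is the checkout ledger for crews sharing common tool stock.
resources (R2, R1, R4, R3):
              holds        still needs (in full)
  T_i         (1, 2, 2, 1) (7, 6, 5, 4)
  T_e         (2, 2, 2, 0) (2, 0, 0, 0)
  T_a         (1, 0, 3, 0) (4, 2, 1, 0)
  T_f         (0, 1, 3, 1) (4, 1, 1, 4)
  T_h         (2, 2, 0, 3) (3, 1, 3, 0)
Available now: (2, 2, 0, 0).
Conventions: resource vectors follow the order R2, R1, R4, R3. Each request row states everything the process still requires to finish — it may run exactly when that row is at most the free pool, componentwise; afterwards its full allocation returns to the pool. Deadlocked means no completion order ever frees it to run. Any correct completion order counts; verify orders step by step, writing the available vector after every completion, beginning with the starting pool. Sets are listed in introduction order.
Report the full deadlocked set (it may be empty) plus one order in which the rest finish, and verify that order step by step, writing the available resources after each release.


Deadlocked: T_i and T_f.
Key observation: T_e, T_a, T_h can finish, but then (7, 6, 5, 3) is all there is, and the blocked group's R3 demands exceed it.
A valid finishing order for the others: T_e, T_a, T_h. Verifying each step:
  pool = (2, 2, 0, 0)
  T_e: need (2, 0, 0, 0) fits (2, 2, 0, 0); releases (2, 2, 2, 0), pool now (4, 4, 2, 0)
  T_a: need (4, 2, 1, 0) fits (4, 4, 2, 0); releases (1, 0, 3, 0), pool now (5, 4, 5, 0)
  T_h: need (3, 1, 3, 0) fits (5, 4, 5, 0); releases (2, 2, 0, 3), pool now (7, 6, 5, 3)
The blocked processes can never fit:
  T_i cannot run: need (7, 6, 5, 4) vs free (7, 6, 5, 3) (insufficient R3)
  T_f cannot run: need (4, 1, 1, 4) vs free (7, 6, 5, 3) (insufficient R3)


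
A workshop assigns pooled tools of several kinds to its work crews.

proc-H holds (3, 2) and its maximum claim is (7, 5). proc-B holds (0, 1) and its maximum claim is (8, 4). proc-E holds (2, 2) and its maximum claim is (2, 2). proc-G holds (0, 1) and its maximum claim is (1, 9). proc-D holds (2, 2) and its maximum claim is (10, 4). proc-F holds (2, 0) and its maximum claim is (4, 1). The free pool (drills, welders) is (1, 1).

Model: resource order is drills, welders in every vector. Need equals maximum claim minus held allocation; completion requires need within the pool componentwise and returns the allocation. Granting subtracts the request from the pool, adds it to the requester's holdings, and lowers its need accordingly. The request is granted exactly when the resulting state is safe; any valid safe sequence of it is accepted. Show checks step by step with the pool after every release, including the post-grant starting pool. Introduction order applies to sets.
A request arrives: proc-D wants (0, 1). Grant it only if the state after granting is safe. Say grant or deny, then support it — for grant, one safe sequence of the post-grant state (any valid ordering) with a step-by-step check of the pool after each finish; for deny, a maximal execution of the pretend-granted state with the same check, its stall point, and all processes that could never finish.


DENY: after the grant no complete ordering would exist.
Key observation: after proc-E, proc-F the pool peaks at (5, 2), and each blocked process is short somewhere: proc-H on welders; proc-B on drills, welders; proc-G on welders; proc-D on drills.
After a pretend grant, a maximal execution: proc-E, proc-F — then nothing else fits. Verifying each step:
  pool = (1, 0)
  proc-E needs (0, 0) <= (1, 0) -> finishes; pool += (2, 2) = (3, 2)
  proc-F needs (2, 1) <= (3, 2) -> finishes; pool += (2, 0) = (5, 2)
  proc-H still needs (4, 3) but only (5, 2) is free — short on welders
  proc-B still needs (8, 3) but only (5, 2) is free — short on drills and welders
  proc-G still needs (1, 8) but only (5, 2) is free — short on welders
  proc-D still needs (8, 1) but only (5, 2) is free — short on drills
Processes that could never finish after the grant: proc-H, proc-B, proc-G and proc-D.


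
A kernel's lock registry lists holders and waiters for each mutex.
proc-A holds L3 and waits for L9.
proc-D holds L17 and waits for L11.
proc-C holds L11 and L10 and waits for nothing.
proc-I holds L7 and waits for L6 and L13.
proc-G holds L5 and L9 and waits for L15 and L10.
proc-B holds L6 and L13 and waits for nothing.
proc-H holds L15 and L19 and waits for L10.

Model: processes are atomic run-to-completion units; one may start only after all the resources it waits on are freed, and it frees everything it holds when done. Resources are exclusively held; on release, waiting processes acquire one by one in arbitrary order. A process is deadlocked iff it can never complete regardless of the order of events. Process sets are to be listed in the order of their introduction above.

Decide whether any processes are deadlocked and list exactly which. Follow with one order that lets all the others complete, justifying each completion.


Nothing here is deadlocked.
Key observation: although several processes wait, no cycle exists — each chain bottoms out at a free runner.
One completion order for the rest: proc-C, proc-H, proc-G, proc-D, proc-B, proc-I, proc-A.
Step-by-step check:
  proc-C: no waits; runs immediately, freeing L11 and L10
  proc-H waits on L10 — all released -> runs and releases L15 and L19
  proc-G waits on L15 and L10 — all released -> runs and releases L5 and L9
  proc-D waits on L11 — all released -> runs and releases L17
  proc-B: no waits; runs immediately, freeing L6 and L13
  proc-I waits on L6 and L13 — all released -> runs and releases L7
  proc-A waits on L9 — all released -> runs and releases L3


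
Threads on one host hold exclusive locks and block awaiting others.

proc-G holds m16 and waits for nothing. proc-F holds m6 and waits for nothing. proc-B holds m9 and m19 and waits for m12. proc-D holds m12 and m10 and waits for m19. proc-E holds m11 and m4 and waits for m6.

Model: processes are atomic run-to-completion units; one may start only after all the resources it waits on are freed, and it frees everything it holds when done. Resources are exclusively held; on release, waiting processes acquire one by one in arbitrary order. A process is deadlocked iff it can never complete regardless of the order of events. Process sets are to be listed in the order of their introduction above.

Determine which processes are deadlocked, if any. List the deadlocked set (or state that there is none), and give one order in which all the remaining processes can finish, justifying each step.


Deadlocked: proc-B and proc-D.
Key observation: proc-B -> proc-D -> proc-B is a circular wait — nothing in it can go first; no other process is dragged down with it.
The rest can finish in the order proc-G, proc-F, proc-E.
Check, step by step:
  proc-G: no waits; runs immediately, freeing m16
  proc-F: no waits; runs immediately, freeing m6
  run proc-E (all its waits — m6 — are resolved); releases m11 and m4


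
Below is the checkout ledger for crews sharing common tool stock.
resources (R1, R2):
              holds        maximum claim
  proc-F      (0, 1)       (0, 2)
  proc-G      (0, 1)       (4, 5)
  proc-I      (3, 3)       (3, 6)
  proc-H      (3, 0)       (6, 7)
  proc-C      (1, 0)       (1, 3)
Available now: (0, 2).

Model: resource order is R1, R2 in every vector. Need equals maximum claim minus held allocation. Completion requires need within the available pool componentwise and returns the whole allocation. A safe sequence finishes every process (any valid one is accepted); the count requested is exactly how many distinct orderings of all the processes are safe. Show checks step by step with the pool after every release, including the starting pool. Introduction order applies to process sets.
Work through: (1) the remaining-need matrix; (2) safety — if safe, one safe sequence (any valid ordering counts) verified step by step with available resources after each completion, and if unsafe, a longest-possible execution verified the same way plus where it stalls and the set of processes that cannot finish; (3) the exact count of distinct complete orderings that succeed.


(1) Outstanding need per process (order R1, R2):
  proc-F: (0, 1)
  proc-G: (4, 4)
  proc-I: (0, 3)
  proc-H: (3, 7)
  proc-C: (0, 3)
(2) SAFE. One safe sequence: proc-F, proc-C, proc-I, proc-G, proc-H.
Key observation: the first exact fit in this order is proc-C — it needs (0, 3) with (0, 3) free, meeting a requested resource to the last unit.
Walking it through:
  pool = (0, 2)
  proc-F: need (0, 1) fits (0, 2); releases (0, 1), pool now (0, 3)
  proc-C: need (0, 3) fits (0, 3); releases (1, 0), pool now (1, 3)
  proc-I: need (0, 3) fits (1, 3); releases (3, 3), pool now (4, 6)
  proc-G: need (4, 4) fits (4, 6); releases (0, 1), pool now (4, 7)
  proc-H: need (3, 7) fits (4, 7); releases (3, 0), pool now (7, 7)
(3) The exact count: 2 of the possible complete orderings are safe sequences.


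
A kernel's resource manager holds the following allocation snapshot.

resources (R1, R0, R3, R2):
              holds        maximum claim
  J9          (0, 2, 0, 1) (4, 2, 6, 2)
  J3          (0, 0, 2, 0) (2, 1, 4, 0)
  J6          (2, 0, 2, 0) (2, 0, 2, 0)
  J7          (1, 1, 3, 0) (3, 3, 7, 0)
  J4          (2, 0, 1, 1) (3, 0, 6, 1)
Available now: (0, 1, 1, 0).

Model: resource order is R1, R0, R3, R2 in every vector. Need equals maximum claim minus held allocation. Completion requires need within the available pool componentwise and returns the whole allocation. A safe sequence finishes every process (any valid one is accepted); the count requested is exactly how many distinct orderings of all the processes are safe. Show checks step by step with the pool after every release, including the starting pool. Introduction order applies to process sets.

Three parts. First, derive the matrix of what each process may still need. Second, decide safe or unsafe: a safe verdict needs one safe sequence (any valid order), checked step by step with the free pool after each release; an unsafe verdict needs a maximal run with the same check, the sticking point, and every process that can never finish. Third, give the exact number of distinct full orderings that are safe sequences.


(1) Outstanding need per process (order R1, R0, R3, R2):
  J9: (4, 0, 6, 1)
  J3: (2, 1, 2, 0)
  J6: (0, 0, 0, 0)
  J7: (2, 2, 4, 0)
  J4: (1, 0, 5, 0)
(2) SAFE. One safe sequence: J6, J3, J4, J9, J7.
Key observation: the first exact fit in this order is J3 — it needs (2, 1, 2, 0) with (2, 1, 3, 0) free, meeting a requested resource to the last unit.
Step-by-step check:
  pool = (0, 1, 1, 0)
  run J6 (needs (0, 0, 0, 0), free (0, 1, 1, 0)); after release of (2, 0, 2, 0) the pool is (2, 1, 3, 0)
  run J3 (needs (2, 1, 2, 0), free (2, 1, 3, 0)); after release of (0, 0, 2, 0) the pool is (2, 1, 5, 0)
  run J4 (needs (1, 0, 5, 0), free (2, 1, 5, 0)); after release of (2, 0, 1, 1) the pool is (4, 1, 6, 1)
  run J9 (needs (4, 0, 6, 1), free (4, 1, 6, 1)); after release of (0, 2, 0, 1) the pool is (4, 3, 6, 2)
  run J7 (needs (2, 2, 4, 0), free (4, 3, 6, 2)); after release of (1, 1, 3, 0) the pool is (5, 4, 9, 2)
(3) Exactly 1 of the possible complete orderings is a safe sequence.


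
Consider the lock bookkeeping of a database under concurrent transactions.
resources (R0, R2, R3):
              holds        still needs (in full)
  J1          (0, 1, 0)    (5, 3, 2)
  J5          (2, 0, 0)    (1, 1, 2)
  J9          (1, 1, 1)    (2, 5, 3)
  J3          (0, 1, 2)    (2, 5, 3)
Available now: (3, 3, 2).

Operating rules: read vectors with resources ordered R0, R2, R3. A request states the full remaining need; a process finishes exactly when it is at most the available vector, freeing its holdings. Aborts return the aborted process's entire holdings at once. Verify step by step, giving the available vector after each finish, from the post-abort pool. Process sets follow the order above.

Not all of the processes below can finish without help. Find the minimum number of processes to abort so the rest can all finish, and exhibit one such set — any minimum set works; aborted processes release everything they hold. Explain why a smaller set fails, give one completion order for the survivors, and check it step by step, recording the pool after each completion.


The answer: abort J9.
Key observation: J3 was stuck for good until J9 gave back (1, 1, 1); in the order shown it finishes at step 3.
Minimality: the empty abort set fails — the state is deadlocked as it stands.
Survivors finish in the order: J5, J1, J3. Check, step by step (pool after the aborts first):
  pool = (4, 4, 3)
  run J5 (needs (1, 1, 2), free (4, 4, 3)); after release of (2, 0, 0) the pool is (6, 4, 3)
  run J1 (needs (5, 3, 2), free (6, 4, 3)); after release of (0, 1, 0) the pool is (6, 5, 3)
  run J3 (needs (2, 5, 3), free (6, 5, 3)); after release of (0, 1, 2) the pool is (6, 6, 5)


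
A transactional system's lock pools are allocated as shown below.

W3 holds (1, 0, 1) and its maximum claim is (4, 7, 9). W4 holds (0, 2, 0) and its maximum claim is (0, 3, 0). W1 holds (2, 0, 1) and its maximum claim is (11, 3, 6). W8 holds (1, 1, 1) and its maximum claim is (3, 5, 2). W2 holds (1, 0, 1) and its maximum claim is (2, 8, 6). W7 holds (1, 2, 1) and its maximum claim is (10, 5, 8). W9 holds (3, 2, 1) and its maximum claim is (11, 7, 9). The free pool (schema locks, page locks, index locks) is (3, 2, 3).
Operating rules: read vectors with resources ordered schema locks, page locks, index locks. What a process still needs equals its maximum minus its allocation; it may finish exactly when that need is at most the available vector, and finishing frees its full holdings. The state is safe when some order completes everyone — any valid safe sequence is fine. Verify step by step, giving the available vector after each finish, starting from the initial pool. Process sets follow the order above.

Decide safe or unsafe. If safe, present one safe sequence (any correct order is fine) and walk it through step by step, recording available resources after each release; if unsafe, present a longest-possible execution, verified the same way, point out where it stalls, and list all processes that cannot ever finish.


UNSAFE.
Key observation: the pool after W4, W8 is (4, 5, 4); every surviving request exceeds it in index locks, so progress ends there.
Going as far as possible: W4, W8; after that, nothing fits. Check, step by step:
  pool = (3, 2, 3)
  W4: need (0, 1, 0) fits (3, 2, 3); releases (0, 2, 0), pool now (3, 4, 3)
  W8: need (2, 4, 1) fits (3, 4, 3); releases (1, 1, 1), pool now (4, 5, 4)
  W3 still needs (3, 7, 8) but only (4, 5, 4) is free — short on page locks and index locks
  W1 still needs (9, 3, 5) but only (4, 5, 4) is free — short on schema locks and index locks
  W2 still needs (1, 8, 5) but only (4, 5, 4) is free — short on page locks and index locks
  W7 still needs (9, 3, 7) but only (4, 5, 4) is free — short on schema locks and index locks
  W9 still needs (8, 5, 8) but only (4, 5, 4) is free — short on schema locks and index locks
Processes that can never finish: W3, W1, W2, W7 and W9.


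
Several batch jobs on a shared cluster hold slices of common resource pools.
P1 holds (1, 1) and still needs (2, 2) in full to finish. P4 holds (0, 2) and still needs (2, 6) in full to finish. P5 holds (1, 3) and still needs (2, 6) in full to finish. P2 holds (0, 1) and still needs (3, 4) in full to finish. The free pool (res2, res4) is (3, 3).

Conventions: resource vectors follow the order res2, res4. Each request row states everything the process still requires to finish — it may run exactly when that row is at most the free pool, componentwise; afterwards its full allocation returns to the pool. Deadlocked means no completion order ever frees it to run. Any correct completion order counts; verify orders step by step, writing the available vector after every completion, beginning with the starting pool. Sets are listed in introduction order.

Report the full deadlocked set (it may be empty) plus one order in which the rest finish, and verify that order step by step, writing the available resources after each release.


Deadlocked set: P4 and P5.
Key observation: once P1, P2 finish, the pool peaks at (4, 5) — and every remaining process still needs more res4 than that.
A valid finishing order for the others: P1, P2. Check, step by step:
  pool = (3, 3)
  run P1 (needs (2, 2), free (3, 3)); after release of (1, 1) the pool is (4, 4)
  run P2 (needs (3, 4), free (4, 4)); after release of (0, 1) the pool is (4, 5)
None of the blocked processes ever fits:
  P4 cannot run: need (2, 6) vs free (4, 5) (insufficient res4)
  P5 cannot run: need (2, 6) vs free (4, 5) (insufficient res4)
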